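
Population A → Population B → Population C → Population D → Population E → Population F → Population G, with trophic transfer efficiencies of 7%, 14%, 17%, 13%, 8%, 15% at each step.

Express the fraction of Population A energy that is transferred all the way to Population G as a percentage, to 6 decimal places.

Product of link efficiencies: 0.07 × 0.14 × 0.17 × 0.13 × 0.08 × 0.15 = 0.00000259896
As a percentage: 0.00000259896 × 100 = 0.000260%

0.000260%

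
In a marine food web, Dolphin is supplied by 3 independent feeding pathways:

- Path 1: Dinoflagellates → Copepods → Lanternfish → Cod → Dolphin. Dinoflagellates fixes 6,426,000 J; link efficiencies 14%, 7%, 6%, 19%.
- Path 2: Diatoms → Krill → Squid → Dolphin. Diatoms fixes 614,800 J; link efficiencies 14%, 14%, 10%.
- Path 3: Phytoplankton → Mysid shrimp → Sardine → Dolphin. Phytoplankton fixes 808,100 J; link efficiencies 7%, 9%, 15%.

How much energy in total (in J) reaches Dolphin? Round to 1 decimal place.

2686.6 J

Path 1: 6426000 × 0.14 × 0.07 × 0.06 × 0.19 = 717.91272 J
Path 2: 614800 × 0.14 × 0.14 × 0.1 = 1205.008 J
Path 3: 808100 × 0.07 × 0.09 × 0.15 = 763.6545 J
Total at Dolphin: 717.91272 + 1205.008 + 763.6545 = 2686.57522 J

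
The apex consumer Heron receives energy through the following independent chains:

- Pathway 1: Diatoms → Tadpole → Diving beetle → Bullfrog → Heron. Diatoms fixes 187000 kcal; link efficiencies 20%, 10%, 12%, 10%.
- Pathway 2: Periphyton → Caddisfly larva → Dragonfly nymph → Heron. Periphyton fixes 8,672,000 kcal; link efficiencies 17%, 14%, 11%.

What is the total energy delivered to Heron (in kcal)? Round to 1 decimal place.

22748.2 kcal

Pathway 1: 187000 × 0.2 × 0.1 × 0.12 × 0.1 = 44.88 kcal
Pathway 2: 8672000 × 0.17 × 0.14 × 0.11 = 22703.296 kcal
Total at Heron: 44.88 + 22703.296 = 22748.176 kcal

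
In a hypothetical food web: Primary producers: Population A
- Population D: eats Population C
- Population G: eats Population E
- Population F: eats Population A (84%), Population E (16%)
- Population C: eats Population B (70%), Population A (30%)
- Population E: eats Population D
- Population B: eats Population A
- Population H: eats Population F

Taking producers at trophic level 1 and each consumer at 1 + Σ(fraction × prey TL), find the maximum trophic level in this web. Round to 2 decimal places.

5.70

Population B: 1 + 1 = 2
Population C: 1 + (0.7×2 + 0.3×1) = 2.7
Population D: 1 + 2.7 = 3.7
Population E: 1 + 3.7 = 4.7
Population F: 1 + (0.84×1 + 0.16×4.7) = 2.592
Population G: 1 + 4.7 = 5.7
Population H: 1 + 2.592 = 3.592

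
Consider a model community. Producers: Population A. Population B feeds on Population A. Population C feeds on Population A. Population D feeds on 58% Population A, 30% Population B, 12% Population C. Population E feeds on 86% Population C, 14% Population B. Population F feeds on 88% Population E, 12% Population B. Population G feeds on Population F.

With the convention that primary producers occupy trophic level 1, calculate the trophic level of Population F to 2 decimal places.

Population B: 1 + 1 = 2
Population C: 1 + 1 = 2
Population D: 1 + (0.58×1 + 0.3×2 + 0.12×2) = 2.42
Population E: 1 + (0.86×2 + 0.14×2) = 3
Population F: 1 + (0.88×3 + 0.12×2) = 3.88
Population G: 1 + 3.88 = 4.88

3.88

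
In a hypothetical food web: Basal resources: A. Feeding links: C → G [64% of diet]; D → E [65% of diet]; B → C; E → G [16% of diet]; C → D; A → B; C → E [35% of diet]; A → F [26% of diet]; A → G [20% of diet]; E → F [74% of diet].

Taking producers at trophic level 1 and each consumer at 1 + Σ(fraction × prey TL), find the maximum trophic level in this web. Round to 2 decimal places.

B: 1 + 1 = 2
C: 1 + 2 = 3
D: 1 + 3 = 4
E: 1 + (0.35×3 + 0.65×4) = 4.65
F: 1 + (0.74×4.65 + 0.26×1) = 4.701
G: 1 + (0.2×1 + 0.16×4.65 + 0.64×3) = 3.864

4.70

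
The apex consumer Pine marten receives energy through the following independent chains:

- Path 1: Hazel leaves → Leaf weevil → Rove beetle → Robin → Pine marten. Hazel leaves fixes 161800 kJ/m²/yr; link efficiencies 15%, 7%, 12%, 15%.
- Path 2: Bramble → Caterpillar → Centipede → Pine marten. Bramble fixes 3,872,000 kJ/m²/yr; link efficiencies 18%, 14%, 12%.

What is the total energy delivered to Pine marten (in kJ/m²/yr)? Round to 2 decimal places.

Path 1: 161800 × 0.15 × 0.07 × 0.12 × 0.15 = 30.5802 kJ/m²/yr
Path 2: 3872000 × 0.18 × 0.14 × 0.12 = 11708.928 kJ/m²/yr
Total at Pine marten: 30.5802 + 11708.928 = 11739.5082 kJ/m²/yr

11739.51 kJ/m²/yr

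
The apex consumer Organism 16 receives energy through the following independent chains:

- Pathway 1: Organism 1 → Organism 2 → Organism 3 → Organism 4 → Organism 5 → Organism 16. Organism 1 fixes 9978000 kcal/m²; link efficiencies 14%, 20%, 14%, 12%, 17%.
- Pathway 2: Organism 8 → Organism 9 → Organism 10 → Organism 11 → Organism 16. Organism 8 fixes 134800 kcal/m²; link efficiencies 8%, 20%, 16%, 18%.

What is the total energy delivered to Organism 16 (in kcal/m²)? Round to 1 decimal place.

860.0 kcal/m²

Pathway 1: 9978000 × 0.14 × 0.2 × 0.14 × 0.12 × 0.17 = 797.920704 kcal/m²
Pathway 2: 134800 × 0.08 × 0.2 × 0.16 × 0.18 = 62.11584 kcal/m²
Total at Organism 16: 797.920704 + 62.11584 = 860.036544 kcal/m²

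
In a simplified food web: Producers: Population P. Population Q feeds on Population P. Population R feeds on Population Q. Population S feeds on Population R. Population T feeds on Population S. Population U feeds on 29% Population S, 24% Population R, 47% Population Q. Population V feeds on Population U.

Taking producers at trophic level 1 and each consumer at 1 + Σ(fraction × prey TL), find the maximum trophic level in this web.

Population Q: 1 + 1 = 2
Population R: 1 + 2 = 3
Population S: 1 + 3 = 4
Population T: 1 + 4 = 5
Population U: 1 + (0.29×4 + 0.24×3 + 0.47×2) = 3.82
Population V: 1 + 3.82 = 4.82

5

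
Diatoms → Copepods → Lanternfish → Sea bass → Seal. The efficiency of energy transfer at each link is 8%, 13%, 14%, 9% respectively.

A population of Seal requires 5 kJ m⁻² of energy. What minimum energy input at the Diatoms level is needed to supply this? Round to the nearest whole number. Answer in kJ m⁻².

Cumulative transfer efficiency: 0.08 × 0.13 × 0.14 × 0.09 = 0.00013104
Diatoms energy = 5 / 0.00013104 = 38156 kJ m⁻²

38156 kJ m⁻²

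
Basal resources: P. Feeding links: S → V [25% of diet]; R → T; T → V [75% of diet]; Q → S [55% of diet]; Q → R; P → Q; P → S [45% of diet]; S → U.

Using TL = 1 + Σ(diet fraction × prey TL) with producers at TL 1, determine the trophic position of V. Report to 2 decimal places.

Q: 1 + 1 = 2
R: 1 + 2 = 3
S: 1 + (0.45×1 + 0.55×2) = 2.55
T: 1 + 3 = 4
U: 1 + 2.55 = 3.55
V: 1 + (0.75×4 + 0.25×2.55) = 4.6375

4.64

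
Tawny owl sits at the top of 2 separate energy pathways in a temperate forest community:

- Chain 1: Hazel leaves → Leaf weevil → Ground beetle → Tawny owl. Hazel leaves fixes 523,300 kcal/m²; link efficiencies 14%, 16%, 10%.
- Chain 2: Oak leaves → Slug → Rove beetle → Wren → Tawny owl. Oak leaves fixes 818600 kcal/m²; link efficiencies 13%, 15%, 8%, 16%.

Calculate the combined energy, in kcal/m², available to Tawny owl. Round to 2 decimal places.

1376.51 kcal/m²

Chain 1: 523300 × 0.14 × 0.16 × 0.1 = 1172.192 kcal/m²
Chain 2: 818600 × 0.13 × 0.15 × 0.08 × 0.16 = 204.32256 kcal/m²
Total at Tawny owl: 1172.192 + 204.32256 = 1376.51456 kcal/m²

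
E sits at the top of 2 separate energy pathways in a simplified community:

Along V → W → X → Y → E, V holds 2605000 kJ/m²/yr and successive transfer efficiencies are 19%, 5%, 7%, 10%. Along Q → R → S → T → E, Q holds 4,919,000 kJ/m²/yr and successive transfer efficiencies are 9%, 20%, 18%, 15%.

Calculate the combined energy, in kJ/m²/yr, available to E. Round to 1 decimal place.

Via V: 2605000 × 0.19 × 0.05 × 0.07 × 0.1 = 173.2325 kJ/m²/yr
Via Q: 4919000 × 0.09 × 0.2 × 0.18 × 0.15 = 2390.634 kJ/m²/yr
Total at E: 173.2325 + 2390.634 = 2563.8665 kJ/m²/yr

2563.9 kJ/m²/yr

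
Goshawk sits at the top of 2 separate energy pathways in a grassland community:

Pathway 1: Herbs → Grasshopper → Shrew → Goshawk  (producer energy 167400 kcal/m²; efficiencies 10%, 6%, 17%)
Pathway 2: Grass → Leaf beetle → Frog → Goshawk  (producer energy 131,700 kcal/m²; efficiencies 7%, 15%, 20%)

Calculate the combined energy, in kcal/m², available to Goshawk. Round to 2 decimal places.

Pathway 1: 167400 × 0.1 × 0.06 × 0.17 = 170.748 kcal/m²
Pathway 2: 131700 × 0.07 × 0.15 × 0.2 = 276.57 kcal/m²
Total at Goshawk: 170.748 + 276.57 = 447.318 kcal/m²

447.32 kcal/m²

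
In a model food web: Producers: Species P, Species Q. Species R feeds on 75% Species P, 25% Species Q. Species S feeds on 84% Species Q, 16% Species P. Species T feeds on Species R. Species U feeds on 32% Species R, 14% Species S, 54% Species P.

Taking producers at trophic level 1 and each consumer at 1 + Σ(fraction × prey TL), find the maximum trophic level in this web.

Species R: 1 + (0.75×1 + 0.25×1) = 2
Species S: 1 + (0.84×1 + 0.16×1) = 2
Species T: 1 + 2 = 3
Species U: 1 + (0.32×2 + 0.14×2 + 0.54×1) = 2.46

3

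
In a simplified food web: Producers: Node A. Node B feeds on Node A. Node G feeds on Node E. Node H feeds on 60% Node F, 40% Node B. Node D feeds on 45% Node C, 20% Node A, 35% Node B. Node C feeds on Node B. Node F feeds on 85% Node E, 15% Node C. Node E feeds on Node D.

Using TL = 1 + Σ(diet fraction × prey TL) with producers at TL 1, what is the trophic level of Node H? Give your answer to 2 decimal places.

Node B: 1 + 1 = 2
Node C: 1 + 2 = 3
Node D: 1 + (0.45×3 + 0.2×1 + 0.35×2) = 3.25
Node E: 1 + 3.25 = 4.25
Node F: 1 + (0.85×4.25 + 0.15×3) = 5.0625
Node G: 1 + 4.25 = 5.25
Node H: 1 + (0.6×5.0625 + 0.4×2) = 4.8375

4.84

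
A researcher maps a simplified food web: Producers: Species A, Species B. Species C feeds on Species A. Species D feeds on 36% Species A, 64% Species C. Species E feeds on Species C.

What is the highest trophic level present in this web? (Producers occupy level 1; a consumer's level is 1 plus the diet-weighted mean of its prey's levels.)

Species C: 1 + 1 = 2
Species D: 1 + (0.36×1 + 0.64×2) = 2.64
Species E: 1 + 2 = 3

3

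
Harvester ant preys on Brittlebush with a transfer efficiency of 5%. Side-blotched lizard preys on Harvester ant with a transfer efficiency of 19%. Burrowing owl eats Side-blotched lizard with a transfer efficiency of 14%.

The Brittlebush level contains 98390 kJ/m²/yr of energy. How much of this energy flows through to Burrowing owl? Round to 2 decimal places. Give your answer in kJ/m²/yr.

Harvester ant: 98390 × 0.05 = 4919.5 kJ/m²/yr
Side-blotched lizard: 4919.5 × 0.19 = 934.705 kJ/m²/yr
Burrowing owl: 934.705 × 0.14 = 130.8587 kJ/m²/yr

130.86 kJ/m²/yr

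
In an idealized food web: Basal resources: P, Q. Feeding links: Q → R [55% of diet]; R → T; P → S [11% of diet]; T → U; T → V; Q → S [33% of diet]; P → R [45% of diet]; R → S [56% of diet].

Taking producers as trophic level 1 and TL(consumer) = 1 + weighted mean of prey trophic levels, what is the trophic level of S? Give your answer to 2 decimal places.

R: 1 + (0.45×1 + 0.55×1) = 2
S: 1 + (0.33×1 + 0.11×1 + 0.56×2) = 2.56
T: 1 + 2 = 3
U: 1 + 3 = 4
V: 1 + 3 = 4

2.56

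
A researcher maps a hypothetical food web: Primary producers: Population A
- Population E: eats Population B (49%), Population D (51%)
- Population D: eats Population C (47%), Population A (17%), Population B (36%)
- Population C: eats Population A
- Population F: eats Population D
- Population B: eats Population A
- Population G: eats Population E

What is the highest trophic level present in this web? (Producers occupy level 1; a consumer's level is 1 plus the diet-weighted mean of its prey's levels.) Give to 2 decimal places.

Population B: 1 + 1 = 2
Population C: 1 + 1 = 2
Population D: 1 + (0.47×2 + 0.17×1 + 0.36×2) = 2.83
Population E: 1 + (0.49×2 + 0.51×2.83) = 3.4233
Population F: 1 + 2.83 = 3.83
Population G: 1 + 3.4233 = 4.4233

4.42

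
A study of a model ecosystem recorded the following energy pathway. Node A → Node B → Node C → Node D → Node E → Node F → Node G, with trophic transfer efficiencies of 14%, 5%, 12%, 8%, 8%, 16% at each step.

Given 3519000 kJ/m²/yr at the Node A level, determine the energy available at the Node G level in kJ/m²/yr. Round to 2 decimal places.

Node B: 3519000 × 0.14 = 492660 kJ/m²/yr
Node C: 492660 × 0.05 = 24633 kJ/m²/yr
Node D: 24633 × 0.12 = 2955.96 kJ/m²/yr
Node E: 2955.96 × 0.08 = 236.4768 kJ/m²/yr
Node F: 236.4768 × 0.08 = 18.918144 kJ/m²/yr
Node G: 18.918144 × 0.16 = 3.02690304 kJ/m²/yr

3.03 kJ/m²/yr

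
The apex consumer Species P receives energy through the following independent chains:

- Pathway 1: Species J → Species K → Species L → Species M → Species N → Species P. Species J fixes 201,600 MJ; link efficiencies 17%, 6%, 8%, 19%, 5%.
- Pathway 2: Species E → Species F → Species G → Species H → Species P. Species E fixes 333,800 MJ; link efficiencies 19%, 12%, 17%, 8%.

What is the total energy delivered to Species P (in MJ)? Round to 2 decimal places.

105.07 MJ

Pathway 1: 201600 × 0.17 × 0.06 × 0.08 × 0.19 × 0.05 = 1.5628032 MJ
Pathway 2: 333800 × 0.19 × 0.12 × 0.17 × 0.08 = 103.504704 MJ
Total at Species P: 1.5628032 + 103.504704 = 105.0675072 MJ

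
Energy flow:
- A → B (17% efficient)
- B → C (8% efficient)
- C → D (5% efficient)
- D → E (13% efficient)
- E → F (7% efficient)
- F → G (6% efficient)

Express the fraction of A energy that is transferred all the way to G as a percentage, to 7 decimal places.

Product of link efficiencies: 0.17 × 0.08 × 0.05 × 0.13 × 0.07 × 0.06 = 0.00000037128
As a percentage: 0.00000037128 × 100 = 0.0000371%

0.0000371%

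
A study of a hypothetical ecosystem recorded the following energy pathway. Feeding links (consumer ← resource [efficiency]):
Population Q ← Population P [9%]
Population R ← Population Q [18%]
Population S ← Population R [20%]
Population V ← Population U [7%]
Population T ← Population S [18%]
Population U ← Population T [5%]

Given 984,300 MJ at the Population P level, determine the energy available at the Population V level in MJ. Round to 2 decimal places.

Population Q: 984300 × 0.09 = 88587 MJ
Population R: 88587 × 0.18 = 15945.66 MJ
Population S: 15945.66 × 0.2 = 3189.132 MJ
Population T: 3189.132 × 0.18 = 574.04376 MJ
Population U: 574.04376 × 0.05 = 28.702188 MJ
Population V: 28.702188 × 0.07 = 2.00915316 MJ

2.01 MJ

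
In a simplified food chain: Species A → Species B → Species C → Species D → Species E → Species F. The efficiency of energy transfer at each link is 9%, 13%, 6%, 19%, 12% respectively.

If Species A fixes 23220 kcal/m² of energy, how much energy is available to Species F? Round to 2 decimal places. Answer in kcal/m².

Species B: 23220 × 0.09 = 2089.8 kcal/m²
Species C: 2089.8 × 0.13 = 271.674 kcal/m²
Species D: 271.674 × 0.06 = 16.30044 kcal/m²
Species E: 16.30044 × 0.19 = 3.0970836 kcal/m²
Species F: 3.0970836 × 0.12 = 0.371650032 kcal/m²

0.37 kcal/m²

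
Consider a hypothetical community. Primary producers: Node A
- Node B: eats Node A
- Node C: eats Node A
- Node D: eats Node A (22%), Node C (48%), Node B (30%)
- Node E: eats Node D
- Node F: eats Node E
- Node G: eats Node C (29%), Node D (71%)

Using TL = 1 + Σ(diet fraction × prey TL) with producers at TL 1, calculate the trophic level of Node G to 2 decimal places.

3.55

Node B: 1 + 1 = 2
Node C: 1 + 1 = 2
Node D: 1 + (0.22×1 + 0.48×2 + 0.3×2) = 2.78
Node E: 1 + 2.78 = 3.78
Node F: 1 + 3.78 = 4.78
Node G: 1 + (0.29×2 + 0.71×2.78) = 3.5538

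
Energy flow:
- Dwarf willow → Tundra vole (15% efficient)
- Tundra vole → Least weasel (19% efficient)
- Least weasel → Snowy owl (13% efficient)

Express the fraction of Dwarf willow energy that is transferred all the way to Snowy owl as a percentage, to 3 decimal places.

Product of link efficiencies: 0.15 × 0.19 × 0.13 = 0.003705
As a percentage: 0.003705 × 100 = 0.371%

0.371%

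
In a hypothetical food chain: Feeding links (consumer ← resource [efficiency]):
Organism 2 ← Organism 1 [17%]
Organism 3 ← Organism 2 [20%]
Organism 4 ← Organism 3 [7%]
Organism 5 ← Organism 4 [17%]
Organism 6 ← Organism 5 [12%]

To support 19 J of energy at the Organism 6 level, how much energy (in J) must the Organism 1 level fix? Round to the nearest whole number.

Cumulative transfer efficiency: 0.17 × 0.2 × 0.07 × 0.17 × 0.12 = 0.000048552
Organism 1 energy = 19 / 0.000048552 = 391333 J

391333 J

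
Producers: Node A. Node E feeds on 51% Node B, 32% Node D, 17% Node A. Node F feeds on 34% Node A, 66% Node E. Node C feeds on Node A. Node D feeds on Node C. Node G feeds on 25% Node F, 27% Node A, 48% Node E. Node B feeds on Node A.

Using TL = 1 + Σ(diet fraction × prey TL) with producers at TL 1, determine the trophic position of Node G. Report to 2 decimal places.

3.64

Node B: 1 + 1 = 2
Node C: 1 + 1 = 2
Node D: 1 + 2 = 3
Node E: 1 + (0.51×2 + 0.32×3 + 0.17×1) = 3.15
Node F: 1 + (0.34×1 + 0.66×3.15) = 3.419
Node G: 1 + (0.25×3.419 + 0.27×1 + 0.48×3.15) = 3.63675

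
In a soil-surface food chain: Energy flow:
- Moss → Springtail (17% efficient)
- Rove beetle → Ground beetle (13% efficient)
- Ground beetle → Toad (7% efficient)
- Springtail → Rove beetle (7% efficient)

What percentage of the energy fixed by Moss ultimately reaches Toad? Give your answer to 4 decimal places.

0.0108%

Product of link efficiencies: 0.17 × 0.07 × 0.13 × 0.07 = 0.00010829
As a percentage: 0.00010829 × 100 = 0.0108%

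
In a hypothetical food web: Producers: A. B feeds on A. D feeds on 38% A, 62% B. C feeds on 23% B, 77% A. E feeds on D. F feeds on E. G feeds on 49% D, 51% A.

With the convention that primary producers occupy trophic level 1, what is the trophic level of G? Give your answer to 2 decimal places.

B: 1 + 1 = 2
C: 1 + (0.23×2 + 0.77×1) = 2.23
D: 1 + (0.38×1 + 0.62×2) = 2.62
E: 1 + 2.62 = 3.62
F: 1 + 3.62 = 4.62
G: 1 + (0.49×2.62 + 0.51×1) = 2.7938

2.79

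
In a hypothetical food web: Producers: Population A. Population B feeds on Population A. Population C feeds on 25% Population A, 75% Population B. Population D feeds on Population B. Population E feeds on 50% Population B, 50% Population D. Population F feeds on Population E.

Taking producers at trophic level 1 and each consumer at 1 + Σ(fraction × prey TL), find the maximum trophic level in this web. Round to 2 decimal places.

Population B: 1 + 1 = 2
Population C: 1 + (0.25×1 + 0.75×2) = 2.75
Population D: 1 + 2 = 3
Population E: 1 + (0.5×2 + 0.5×3) = 3.5
Population F: 1 + 3.5 = 4.5

4.50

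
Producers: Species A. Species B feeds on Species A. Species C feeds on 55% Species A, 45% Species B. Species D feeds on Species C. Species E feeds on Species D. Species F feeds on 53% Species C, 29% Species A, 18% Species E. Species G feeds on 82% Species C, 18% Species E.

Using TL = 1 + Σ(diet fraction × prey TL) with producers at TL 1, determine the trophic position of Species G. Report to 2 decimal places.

3.81

Species B: 1 + 1 = 2
Species C: 1 + (0.55×1 + 0.45×2) = 2.45
Species D: 1 + 2.45 = 3.45
Species E: 1 + 3.45 = 4.45
Species F: 1 + (0.53×2.45 + 0.29×1 + 0.18×4.45) = 3.3895
Species G: 1 + (0.82×2.45 + 0.18×4.45) = 3.81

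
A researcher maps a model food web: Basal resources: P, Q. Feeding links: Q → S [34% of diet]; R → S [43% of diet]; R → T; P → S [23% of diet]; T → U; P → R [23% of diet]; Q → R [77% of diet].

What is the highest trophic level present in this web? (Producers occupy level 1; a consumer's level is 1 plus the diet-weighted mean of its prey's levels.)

R: 1 + (0.77×1 + 0.23×1) = 2
S: 1 + (0.43×2 + 0.23×1 + 0.34×1) = 2.43
T: 1 + 2 = 3
U: 1 + 3 = 4

4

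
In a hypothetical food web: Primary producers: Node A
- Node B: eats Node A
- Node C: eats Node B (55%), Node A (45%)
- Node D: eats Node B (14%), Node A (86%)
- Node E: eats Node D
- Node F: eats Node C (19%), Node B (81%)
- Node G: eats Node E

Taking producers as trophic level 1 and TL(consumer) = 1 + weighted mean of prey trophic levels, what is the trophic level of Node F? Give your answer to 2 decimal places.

Node B: 1 + 1 = 2
Node C: 1 + (0.55×2 + 0.45×1) = 2.55
Node D: 1 + (0.14×2 + 0.86×1) = 2.14
Node E: 1 + 2.14 = 3.14
Node F: 1 + (0.19×2.55 + 0.81×2) = 3.1045
Node G: 1 + 3.14 = 4.14

3.10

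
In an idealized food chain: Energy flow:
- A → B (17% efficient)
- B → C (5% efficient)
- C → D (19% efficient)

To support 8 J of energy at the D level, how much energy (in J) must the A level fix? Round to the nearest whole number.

Cumulative transfer efficiency: 0.17 × 0.05 × 0.19 = 0.001615
A energy = 8 / 0.001615 = 4954 J

4954 J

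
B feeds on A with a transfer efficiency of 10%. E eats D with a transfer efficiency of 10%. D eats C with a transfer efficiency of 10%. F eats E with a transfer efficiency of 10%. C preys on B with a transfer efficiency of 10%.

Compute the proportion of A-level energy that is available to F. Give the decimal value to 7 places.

0.0000100

Product of link efficiencies: 0.1 × 0.1 × 0.1 × 0.1 × 0.1 = 0.00001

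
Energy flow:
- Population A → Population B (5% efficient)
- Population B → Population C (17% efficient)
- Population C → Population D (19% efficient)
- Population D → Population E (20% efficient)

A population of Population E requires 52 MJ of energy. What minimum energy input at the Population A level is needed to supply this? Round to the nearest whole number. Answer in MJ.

160991 MJ

Cumulative transfer efficiency: 0.05 × 0.17 × 0.19 × 0.2 = 0.000323
Population A energy = 52 / 0.000323 = 160991 MJ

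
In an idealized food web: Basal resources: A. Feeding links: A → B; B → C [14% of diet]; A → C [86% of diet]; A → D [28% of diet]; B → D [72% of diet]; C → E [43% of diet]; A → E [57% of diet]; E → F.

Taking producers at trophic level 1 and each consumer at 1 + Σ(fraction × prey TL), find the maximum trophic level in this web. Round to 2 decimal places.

3.49

B: 1 + 1 = 2
C: 1 + (0.14×2 + 0.86×1) = 2.14
D: 1 + (0.28×1 + 0.72×2) = 2.72
E: 1 + (0.43×2.14 + 0.57×1) = 2.4902
F: 1 + 2.4902 = 3.4902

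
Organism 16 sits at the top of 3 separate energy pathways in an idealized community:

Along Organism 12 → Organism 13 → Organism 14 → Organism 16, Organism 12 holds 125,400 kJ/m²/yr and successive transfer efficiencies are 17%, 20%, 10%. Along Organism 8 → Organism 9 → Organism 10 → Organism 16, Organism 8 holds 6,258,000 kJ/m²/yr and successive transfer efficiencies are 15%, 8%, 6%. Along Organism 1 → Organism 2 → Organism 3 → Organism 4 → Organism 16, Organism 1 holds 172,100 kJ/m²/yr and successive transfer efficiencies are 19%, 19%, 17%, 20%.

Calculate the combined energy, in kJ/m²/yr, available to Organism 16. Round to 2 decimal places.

5143.36 kJ/m²/yr

Via Organism 12: 125400 × 0.17 × 0.2 × 0.1 = 426.36 kJ/m²/yr
Via Organism 8: 6258000 × 0.15 × 0.08 × 0.06 = 4505.76 kJ/m²/yr
Via Organism 1: 172100 × 0.19 × 0.19 × 0.17 × 0.2 = 211.23554 kJ/m²/yr
Total at Organism 16: 426.36 + 4505.76 + 211.23554 = 5143.35554 kJ/m²/yr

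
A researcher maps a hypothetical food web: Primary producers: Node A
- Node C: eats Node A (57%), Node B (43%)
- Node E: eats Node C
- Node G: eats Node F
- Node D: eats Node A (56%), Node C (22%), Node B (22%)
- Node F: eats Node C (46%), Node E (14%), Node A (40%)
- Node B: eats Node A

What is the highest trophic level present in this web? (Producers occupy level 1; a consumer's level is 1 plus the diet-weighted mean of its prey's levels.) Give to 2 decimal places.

Node B: 1 + 1 = 2
Node C: 1 + (0.57×1 + 0.43×2) = 2.43
Node D: 1 + (0.56×1 + 0.22×2.43 + 0.22×2) = 2.5346
Node E: 1 + 2.43 = 3.43
Node F: 1 + (0.46×2.43 + 0.14×3.43 + 0.4×1) = 2.998
Node G: 1 + 2.998 = 3.998

4.00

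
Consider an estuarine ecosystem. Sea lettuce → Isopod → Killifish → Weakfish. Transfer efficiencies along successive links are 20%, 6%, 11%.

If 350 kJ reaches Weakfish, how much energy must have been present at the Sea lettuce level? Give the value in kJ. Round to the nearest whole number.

Cumulative transfer efficiency: 0.2 × 0.06 × 0.11 = 0.00132
Sea lettuce energy = 350 / 0.00132 = 265152 kJ

265152 kJ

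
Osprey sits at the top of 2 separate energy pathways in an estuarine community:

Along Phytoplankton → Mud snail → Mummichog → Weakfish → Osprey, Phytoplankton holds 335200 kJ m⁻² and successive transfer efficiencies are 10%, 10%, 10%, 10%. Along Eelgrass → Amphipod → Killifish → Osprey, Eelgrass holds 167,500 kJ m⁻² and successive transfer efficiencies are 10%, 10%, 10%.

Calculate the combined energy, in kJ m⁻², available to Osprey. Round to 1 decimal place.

Via Phytoplankton: 335200 × 0.1 × 0.1 × 0.1 × 0.1 = 33.52 kJ m⁻²
Via Eelgrass: 167500 × 0.1 × 0.1 × 0.1 = 167.5 kJ m⁻²
Total at Osprey: 33.52 + 167.5 = 201.02 kJ m⁻²

201.0 kJ m⁻²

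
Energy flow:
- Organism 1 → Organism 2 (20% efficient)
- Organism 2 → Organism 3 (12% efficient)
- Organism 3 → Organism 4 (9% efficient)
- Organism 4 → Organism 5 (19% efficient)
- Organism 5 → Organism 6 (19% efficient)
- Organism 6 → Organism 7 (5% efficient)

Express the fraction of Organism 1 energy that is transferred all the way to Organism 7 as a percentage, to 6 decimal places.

Product of link efficiencies: 0.2 × 0.12 × 0.09 × 0.19 × 0.19 × 0.05 = 0.0000038988
As a percentage: 0.0000038988 × 100 = 0.000390%

0.000390%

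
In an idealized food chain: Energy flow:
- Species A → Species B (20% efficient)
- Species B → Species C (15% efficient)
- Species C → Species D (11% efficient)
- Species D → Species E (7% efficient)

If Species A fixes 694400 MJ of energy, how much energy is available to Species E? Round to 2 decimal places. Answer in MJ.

Species B: 694400 × 0.2 = 138880 MJ
Species C: 138880 × 0.15 = 20832 MJ
Species D: 20832 × 0.11 = 2291.52 MJ
Species E: 2291.52 × 0.07 = 160.4064 MJ

160.41 MJ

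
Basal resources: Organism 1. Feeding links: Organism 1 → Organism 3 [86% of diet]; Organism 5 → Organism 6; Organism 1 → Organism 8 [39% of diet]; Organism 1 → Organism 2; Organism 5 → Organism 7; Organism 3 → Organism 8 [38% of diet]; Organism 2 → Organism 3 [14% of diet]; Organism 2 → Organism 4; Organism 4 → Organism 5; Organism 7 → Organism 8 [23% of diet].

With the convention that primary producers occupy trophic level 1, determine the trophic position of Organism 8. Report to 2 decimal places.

3.35

Organism 2: 1 + 1 = 2
Organism 3: 1 + (0.86×1 + 0.14×2) = 2.14
Organism 4: 1 + 2 = 3
Organism 5: 1 + 3 = 4
Organism 6: 1 + 4 = 5
Organism 7: 1 + 4 = 5
Organism 8: 1 + (0.38×2.14 + 0.23×5 + 0.39×1) = 3.3532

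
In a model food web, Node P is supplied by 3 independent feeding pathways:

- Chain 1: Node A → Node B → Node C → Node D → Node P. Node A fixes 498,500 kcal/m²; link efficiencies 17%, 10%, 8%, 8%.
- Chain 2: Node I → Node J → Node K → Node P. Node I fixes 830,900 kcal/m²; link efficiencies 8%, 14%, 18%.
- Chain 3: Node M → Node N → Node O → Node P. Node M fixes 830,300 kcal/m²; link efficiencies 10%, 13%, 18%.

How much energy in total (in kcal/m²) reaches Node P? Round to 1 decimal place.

3672.2 kcal/m²

Chain 1: 498500 × 0.17 × 0.1 × 0.08 × 0.08 = 54.2368 kcal/m²
Chain 2: 830900 × 0.08 × 0.14 × 0.18 = 1675.0944 kcal/m²
Chain 3: 830300 × 0.1 × 0.13 × 0.18 = 1942.902 kcal/m²
Total at Node P: 54.2368 + 1675.0944 + 1942.902 = 3672.2332 kcal/m²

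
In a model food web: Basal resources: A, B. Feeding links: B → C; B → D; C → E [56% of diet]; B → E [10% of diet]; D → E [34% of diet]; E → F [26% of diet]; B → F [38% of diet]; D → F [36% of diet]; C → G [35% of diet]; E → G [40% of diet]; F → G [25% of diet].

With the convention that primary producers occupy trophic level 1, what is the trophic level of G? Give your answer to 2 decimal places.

3.57

C: 1 + 1 = 2
D: 1 + 1 = 2
E: 1 + (0.56×2 + 0.1×1 + 0.34×2) = 2.9
F: 1 + (0.26×2.9 + 0.38×1 + 0.36×2) = 2.854
G: 1 + (0.35×2 + 0.4×2.9 + 0.25×2.854) = 3.5735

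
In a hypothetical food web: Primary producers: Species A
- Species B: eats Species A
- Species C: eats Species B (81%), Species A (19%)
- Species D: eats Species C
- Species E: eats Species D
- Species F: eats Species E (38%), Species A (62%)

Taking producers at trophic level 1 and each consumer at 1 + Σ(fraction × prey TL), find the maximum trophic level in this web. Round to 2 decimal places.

4.81

Species B: 1 + 1 = 2
Species C: 1 + (0.81×2 + 0.19×1) = 2.81
Species D: 1 + 2.81 = 3.81
Species E: 1 + 3.81 = 4.81
Species F: 1 + (0.38×4.81 + 0.62×1) = 3.4478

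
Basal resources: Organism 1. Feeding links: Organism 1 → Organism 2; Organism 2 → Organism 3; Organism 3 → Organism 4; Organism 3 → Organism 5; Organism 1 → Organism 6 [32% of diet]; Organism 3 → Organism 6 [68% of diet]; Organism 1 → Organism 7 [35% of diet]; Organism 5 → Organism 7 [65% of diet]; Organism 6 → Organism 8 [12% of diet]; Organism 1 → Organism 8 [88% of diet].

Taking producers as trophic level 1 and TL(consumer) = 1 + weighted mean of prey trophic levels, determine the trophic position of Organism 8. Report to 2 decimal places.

2.28

Organism 2: 1 + 1 = 2
Organism 3: 1 + 2 = 3
Organism 4: 1 + 3 = 4
Organism 5: 1 + 3 = 4
Organism 6: 1 + (0.32×1 + 0.68×3) = 3.36
Organism 7: 1 + (0.35×1 + 0.65×4) = 3.95
Organism 8: 1 + (0.12×3.36 + 0.88×1) = 2.2832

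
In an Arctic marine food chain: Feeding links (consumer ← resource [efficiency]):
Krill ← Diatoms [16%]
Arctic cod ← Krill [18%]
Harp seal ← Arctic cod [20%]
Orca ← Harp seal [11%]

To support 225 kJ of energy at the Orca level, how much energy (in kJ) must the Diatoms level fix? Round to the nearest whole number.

Cumulative transfer efficiency: 0.16 × 0.18 × 0.2 × 0.11 = 0.0006336
Diatoms energy = 225 / 0.0006336 = 355114 kJ

355114 kJ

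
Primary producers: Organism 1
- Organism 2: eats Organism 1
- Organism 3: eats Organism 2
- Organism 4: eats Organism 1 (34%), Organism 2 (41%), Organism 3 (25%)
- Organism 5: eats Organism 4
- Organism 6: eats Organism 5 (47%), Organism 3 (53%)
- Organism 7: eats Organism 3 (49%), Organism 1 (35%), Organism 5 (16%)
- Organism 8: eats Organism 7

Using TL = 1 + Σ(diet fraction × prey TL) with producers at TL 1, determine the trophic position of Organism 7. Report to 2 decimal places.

Organism 2: 1 + 1 = 2
Organism 3: 1 + 2 = 3
Organism 4: 1 + (0.34×1 + 0.41×2 + 0.25×3) = 2.91
Organism 5: 1 + 2.91 = 3.91
Organism 6: 1 + (0.47×3.91 + 0.53×3) = 4.4277
Organism 7: 1 + (0.49×3 + 0.35×1 + 0.16×3.91) = 3.4456
Organism 8: 1 + 3.4456 = 4.4456

3.45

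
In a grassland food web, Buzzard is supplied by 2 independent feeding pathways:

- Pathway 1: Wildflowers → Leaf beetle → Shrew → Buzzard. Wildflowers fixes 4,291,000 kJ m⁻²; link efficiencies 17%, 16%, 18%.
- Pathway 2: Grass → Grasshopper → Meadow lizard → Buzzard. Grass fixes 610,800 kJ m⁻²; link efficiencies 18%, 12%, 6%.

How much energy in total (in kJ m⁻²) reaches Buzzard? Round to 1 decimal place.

21800.3 kJ m⁻²

Pathway 1: 4291000 × 0.17 × 0.16 × 0.18 = 21008.736 kJ m⁻²
Pathway 2: 610800 × 0.18 × 0.12 × 0.06 = 791.5968 kJ m⁻²
Total at Buzzard: 21008.736 + 791.5968 = 21800.3328 kJ m⁻²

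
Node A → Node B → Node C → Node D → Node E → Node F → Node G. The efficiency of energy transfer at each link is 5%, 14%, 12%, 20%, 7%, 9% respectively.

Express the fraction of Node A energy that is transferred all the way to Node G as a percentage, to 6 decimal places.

0.000106%

Product of link efficiencies: 0.05 × 0.14 × 0.12 × 0.2 × 0.07 × 0.09 = 0.0000010584
As a percentage: 0.0000010584 × 100 = 0.000106%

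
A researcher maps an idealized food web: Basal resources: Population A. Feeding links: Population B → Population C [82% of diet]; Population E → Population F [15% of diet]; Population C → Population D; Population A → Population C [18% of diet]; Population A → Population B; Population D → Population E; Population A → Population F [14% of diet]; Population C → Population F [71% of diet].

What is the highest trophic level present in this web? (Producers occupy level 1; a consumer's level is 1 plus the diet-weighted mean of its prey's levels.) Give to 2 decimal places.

4.82

Population B: 1 + 1 = 2
Population C: 1 + (0.18×1 + 0.82×2) = 2.82
Population D: 1 + 2.82 = 3.82
Population E: 1 + 3.82 = 4.82
Population F: 1 + (0.14×1 + 0.71×2.82 + 0.15×4.82) = 3.8652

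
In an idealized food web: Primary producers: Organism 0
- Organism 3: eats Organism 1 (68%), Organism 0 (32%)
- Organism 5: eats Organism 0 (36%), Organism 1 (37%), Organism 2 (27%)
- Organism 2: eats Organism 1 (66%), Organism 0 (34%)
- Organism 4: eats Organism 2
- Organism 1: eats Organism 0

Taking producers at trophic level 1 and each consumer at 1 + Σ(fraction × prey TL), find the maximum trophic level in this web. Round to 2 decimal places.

Organism 1: 1 + 1 = 2
Organism 2: 1 + (0.66×2 + 0.34×1) = 2.66
Organism 3: 1 + (0.68×2 + 0.32×1) = 2.68
Organism 4: 1 + 2.66 = 3.66
Organism 5: 1 + (0.36×1 + 0.37×2 + 0.27×2.66) = 2.8182

3.66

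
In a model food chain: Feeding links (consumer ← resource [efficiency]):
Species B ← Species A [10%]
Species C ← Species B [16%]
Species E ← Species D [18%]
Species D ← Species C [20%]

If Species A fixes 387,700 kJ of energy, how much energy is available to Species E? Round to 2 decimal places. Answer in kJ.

223.32 kJ

Species B: 387700 × 0.1 = 38770 kJ
Species C: 38770 × 0.16 = 6203.2 kJ
Species D: 6203.2 × 0.2 = 1240.64 kJ
Species E: 1240.64 × 0.18 = 223.3152 kJ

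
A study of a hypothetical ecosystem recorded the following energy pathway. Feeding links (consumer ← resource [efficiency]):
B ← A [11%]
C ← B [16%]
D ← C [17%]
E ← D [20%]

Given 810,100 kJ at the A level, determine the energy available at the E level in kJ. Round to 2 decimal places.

484.76 kJ

B: 810100 × 0.11 = 89111 kJ
C: 89111 × 0.16 = 14257.76 kJ
D: 14257.76 × 0.17 = 2423.8192 kJ
E: 2423.8192 × 0.2 = 484.76384 kJ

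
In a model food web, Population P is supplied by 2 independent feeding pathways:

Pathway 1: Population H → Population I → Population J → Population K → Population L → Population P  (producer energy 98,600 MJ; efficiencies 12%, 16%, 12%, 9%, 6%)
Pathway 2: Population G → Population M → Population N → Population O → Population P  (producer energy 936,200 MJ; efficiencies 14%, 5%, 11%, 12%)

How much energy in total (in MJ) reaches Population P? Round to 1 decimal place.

Pathway 1: 98600 × 0.12 × 0.16 × 0.12 × 0.09 × 0.06 = 1.22674176 MJ
Pathway 2: 936200 × 0.14 × 0.05 × 0.11 × 0.12 = 86.50488 MJ
Total at Population P: 1.22674176 + 86.50488 = 87.73162176 MJ

87.7 MJ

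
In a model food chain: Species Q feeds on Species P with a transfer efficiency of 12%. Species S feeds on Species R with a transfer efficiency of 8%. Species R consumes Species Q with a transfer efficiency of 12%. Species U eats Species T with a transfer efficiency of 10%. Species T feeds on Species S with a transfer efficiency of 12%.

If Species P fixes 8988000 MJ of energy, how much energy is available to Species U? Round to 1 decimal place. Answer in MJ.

Species Q: 8988000 × 0.12 = 1078560 MJ
Species R: 1078560 × 0.12 = 129427.2 MJ
Species S: 129427.2 × 0.08 = 10354.176 MJ
Species T: 10354.176 × 0.12 = 1242.50112 MJ
Species U: 1242.50112 × 0.1 = 124.250112 MJ

124.3 MJ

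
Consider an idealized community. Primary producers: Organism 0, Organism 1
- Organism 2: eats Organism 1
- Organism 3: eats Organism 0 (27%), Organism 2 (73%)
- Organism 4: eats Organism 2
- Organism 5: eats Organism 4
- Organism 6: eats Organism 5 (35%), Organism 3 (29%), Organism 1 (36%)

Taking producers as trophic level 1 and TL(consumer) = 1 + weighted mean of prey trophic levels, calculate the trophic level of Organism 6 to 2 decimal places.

3.55

Organism 2: 1 + 1 = 2
Organism 3: 1 + (0.27×1 + 0.73×2) = 2.73
Organism 4: 1 + 2 = 3
Organism 5: 1 + 3 = 4
Organism 6: 1 + (0.35×4 + 0.29×2.73 + 0.36×1) = 3.5517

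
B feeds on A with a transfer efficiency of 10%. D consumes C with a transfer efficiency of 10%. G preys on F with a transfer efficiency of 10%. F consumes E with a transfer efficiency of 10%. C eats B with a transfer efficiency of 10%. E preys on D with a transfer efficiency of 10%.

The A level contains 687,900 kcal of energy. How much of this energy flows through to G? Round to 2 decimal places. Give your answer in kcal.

0.69 kcal

B: 687900 × 0.1 = 68790 kcal
C: 68790 × 0.1 = 6879 kcal
D: 6879 × 0.1 = 687.9 kcal
E: 687.9 × 0.1 = 68.79 kcal
F: 68.79 × 0.1 = 6.879 kcal
G: 6.879 × 0.1 = 0.6879 kcal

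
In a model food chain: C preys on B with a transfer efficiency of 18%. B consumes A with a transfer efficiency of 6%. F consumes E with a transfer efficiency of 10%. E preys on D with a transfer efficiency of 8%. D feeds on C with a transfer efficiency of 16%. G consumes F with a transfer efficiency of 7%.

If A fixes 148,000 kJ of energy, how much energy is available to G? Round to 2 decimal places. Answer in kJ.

B: 148000 × 0.06 = 8880 kJ
C: 8880 × 0.18 = 1598.4 kJ
D: 1598.4 × 0.16 = 255.744 kJ
E: 255.744 × 0.08 = 20.45952 kJ
F: 20.45952 × 0.1 = 2.045952 kJ
G: 2.045952 × 0.07 = 0.14321664 kJ

0.14 kJ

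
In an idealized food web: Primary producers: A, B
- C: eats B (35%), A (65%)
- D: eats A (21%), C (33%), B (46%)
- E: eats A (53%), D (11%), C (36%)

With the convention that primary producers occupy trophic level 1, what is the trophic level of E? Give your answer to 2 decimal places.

C: 1 + (0.35×1 + 0.65×1) = 2
D: 1 + (0.21×1 + 0.33×2 + 0.46×1) = 2.33
E: 1 + (0.53×1 + 0.11×2.33 + 0.36×2) = 2.5063

2.51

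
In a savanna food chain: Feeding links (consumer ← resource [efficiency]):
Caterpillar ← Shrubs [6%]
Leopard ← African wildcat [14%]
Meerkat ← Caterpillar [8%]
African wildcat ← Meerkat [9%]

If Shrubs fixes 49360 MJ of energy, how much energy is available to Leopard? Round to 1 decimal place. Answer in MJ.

Caterpillar: 49360 × 0.06 = 2961.6 MJ
Meerkat: 2961.6 × 0.08 = 236.928 MJ
African wildcat: 236.928 × 0.09 = 21.32352 MJ
Leopard: 21.32352 × 0.14 = 2.9852928 MJ

3.0 MJ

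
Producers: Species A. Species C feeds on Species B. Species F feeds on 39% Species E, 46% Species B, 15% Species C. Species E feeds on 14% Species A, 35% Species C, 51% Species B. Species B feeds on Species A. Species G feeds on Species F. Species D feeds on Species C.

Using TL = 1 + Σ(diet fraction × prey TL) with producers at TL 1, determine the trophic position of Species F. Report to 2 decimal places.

3.62

Species B: 1 + 1 = 2
Species C: 1 + 2 = 3
Species D: 1 + 3 = 4
Species E: 1 + (0.14×1 + 0.35×3 + 0.51×2) = 3.21
Species F: 1 + (0.39×3.21 + 0.46×2 + 0.15×3) = 3.6219
Species G: 1 + 3.6219 = 4.6219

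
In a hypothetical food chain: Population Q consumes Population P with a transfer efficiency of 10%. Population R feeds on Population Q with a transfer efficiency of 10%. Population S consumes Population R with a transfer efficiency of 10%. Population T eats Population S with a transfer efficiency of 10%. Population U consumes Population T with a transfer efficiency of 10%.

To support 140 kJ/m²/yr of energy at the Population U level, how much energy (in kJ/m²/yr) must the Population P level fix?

14000000 kJ/m²/yr

Cumulative transfer efficiency: 0.1 × 0.1 × 0.1 × 0.1 × 0.1 = 0.00001
Population P energy = 140 / 0.00001 = 14000000 kJ/m²/yr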